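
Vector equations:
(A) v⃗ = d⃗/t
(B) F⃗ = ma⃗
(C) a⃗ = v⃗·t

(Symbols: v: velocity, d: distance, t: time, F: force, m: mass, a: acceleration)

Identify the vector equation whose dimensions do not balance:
(C) a⃗ = v⃗·t

(A) v⃗ = d⃗/t: LHS [L T^-1], RHS [L T^-1] ✓ — displacement (vector) divided by time (scalar)
(B) F⃗ = ma⃗: LHS [L M T^-2], RHS [L M T^-2] ✓ — Force and acceleration are vectors, mass is a scalar
(C) a⃗ = v⃗·t: LHS [L T^-2], RHS [L] ✗ — acceleration is velocity per time; should be v⃗/t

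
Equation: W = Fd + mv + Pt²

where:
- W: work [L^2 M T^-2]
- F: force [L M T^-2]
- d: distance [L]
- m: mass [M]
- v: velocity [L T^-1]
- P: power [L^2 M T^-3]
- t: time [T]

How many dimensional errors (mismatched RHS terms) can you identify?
2

LHS W: [L^2 M T^-2]
- Fd: [L^2 M T^-2] ✓
- mv: [L M T^-1] ✗
- Pt²: [L^2 M T^-1] ✗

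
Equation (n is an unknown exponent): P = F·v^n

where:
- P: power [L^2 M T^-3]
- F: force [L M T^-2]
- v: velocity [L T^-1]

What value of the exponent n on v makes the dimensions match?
n = 1

P has dimensions [L^2 M T^-3]; v has dimensions [L T^-1].
The rest of the RHS has dimensions [L M T^-2], so v^n must supply [L T^-1].
With n = 1: F·v^1 has dimensions [L^2 M T^-3], matching the LHS ✓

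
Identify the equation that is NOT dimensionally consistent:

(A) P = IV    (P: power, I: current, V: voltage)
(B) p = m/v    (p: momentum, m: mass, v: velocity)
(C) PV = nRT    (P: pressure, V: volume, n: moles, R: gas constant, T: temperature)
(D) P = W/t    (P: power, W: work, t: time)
(B) p = m/v

The equation (B) p = m/v is dimensionally incorrect.

LHS (p): [L M T^-1]
RHS (m/v): [L^-1 M T] ✗

The dimensions do not match. The other three equations balance.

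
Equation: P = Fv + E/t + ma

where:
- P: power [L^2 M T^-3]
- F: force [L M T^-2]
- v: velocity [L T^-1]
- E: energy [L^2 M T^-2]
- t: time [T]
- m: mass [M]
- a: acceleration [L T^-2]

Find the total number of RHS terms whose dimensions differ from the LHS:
1

LHS P: [L^2 M T^-3]
- Fv: [L^2 M T^-3] ✓
- E/t: [L^2 M T^-3] ✓
- ma: [L M T^-2] ✗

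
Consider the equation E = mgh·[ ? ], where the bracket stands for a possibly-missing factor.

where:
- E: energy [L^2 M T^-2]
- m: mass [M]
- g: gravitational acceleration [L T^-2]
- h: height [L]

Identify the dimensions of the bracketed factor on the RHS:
Nothing is missing — the bracketed factor must be dimensionless.

E has dimensions [L^2 M T^-2] and mgh already has dimensions [L^2 M T^-2], so E = mgh is dimensionally complete.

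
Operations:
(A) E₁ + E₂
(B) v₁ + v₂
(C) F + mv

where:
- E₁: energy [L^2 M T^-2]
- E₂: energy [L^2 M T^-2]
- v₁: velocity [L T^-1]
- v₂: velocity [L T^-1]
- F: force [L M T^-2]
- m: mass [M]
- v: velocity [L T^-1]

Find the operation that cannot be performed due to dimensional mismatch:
(C) F + mv

(A) E₁ + E₂: E₁ [L^2 M T^-2] and E₂ [L^2 M T^-2] — same dimensions ✓
(B) v₁ + v₂: v₁ [L T^-1] and v₂ [L T^-1] — same dimensions ✓
(C) F + mv: F [L M T^-2] and mv [L M T^-1] — different dimensions cannot be added/subtracted ✗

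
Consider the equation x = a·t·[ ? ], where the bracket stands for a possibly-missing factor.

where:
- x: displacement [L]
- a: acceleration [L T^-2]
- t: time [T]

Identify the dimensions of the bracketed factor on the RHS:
[T] — time (e.g. t)

x has dimensions [L]; a·t has dimensions [L T^-1].
The bracketed factor must supply [L] / [L T^-1] = [T].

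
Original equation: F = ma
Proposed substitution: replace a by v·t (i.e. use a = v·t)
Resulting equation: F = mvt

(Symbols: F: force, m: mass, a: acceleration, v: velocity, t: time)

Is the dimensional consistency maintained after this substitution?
No

[a] = [L T^-2] and [v·t] = [L]. These differ, so the substitution replaces a quantity by one of different dimensions and the result F = mvt has LHS [L M T^-2] vs RHS [L M] — inconsistent.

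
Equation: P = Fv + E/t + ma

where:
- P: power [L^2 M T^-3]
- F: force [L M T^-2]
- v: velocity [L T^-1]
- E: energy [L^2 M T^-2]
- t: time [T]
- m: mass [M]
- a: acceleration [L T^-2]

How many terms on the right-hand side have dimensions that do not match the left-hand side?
1

LHS P: [L^2 M T^-3]
- Fv: [L^2 M T^-3] ✓
- E/t: [L^2 M T^-3] ✓
- ma: [L M T^-2] ✗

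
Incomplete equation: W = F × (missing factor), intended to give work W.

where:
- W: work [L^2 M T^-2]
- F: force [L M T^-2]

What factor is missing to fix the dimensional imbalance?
d (distance), dimensions [L]

W has dimensions [L^2 M T^-2] and F has dimensions [L M T^-2].
The missing factor must have dimensions [L^2 M T^-2] / [L M T^-2] = [L], i.e. distance (d).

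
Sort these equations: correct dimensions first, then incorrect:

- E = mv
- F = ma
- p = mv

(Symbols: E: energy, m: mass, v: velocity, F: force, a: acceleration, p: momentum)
Dimensionally correct: F = ma, p = mv
Dimensionally incorrect: E = mv
Ordered (correct first, then incorrect): F = ma, p = mv, E = mv

- E = mv: LHS [L^2 M T^-2], RHS [L M T^-1] → incorrect ✗
- F = ma: LHS [L M T^-2], RHS [L M T^-2] → correct ✓
- p = mv: LHS [L M T^-1], RHS [L M T^-1] → correct ✓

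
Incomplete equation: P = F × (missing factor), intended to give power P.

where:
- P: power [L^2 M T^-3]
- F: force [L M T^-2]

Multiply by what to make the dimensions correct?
v (velocity), dimensions [L T^-1]

P has dimensions [L^2 M T^-3] and F has dimensions [L M T^-2].
The missing factor must have dimensions [L^2 M T^-3] / [L M T^-2] = [L T^-1], i.e. velocity (v).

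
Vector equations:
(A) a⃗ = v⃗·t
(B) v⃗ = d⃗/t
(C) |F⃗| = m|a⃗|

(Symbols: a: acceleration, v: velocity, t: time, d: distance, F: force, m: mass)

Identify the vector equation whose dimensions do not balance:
(A) a⃗ = v⃗·t

(A) a⃗ = v⃗·t: LHS [L T^-2], RHS [L] ✗ — acceleration is velocity per time; should be v⃗/t
(B) v⃗ = d⃗/t: LHS [L T^-1], RHS [L T^-1] ✓ — displacement (vector) divided by time (scalar)
(C) |F⃗| = m|a⃗|: LHS [L M T^-2], RHS [L M T^-2] ✓ — magnitudes of vectors are scalars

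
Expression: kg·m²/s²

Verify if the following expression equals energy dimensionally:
Yes

The expression kg·m²/s² has dimensions [L^2 M T^-2], which is exactly energy [L^2 M T^-2].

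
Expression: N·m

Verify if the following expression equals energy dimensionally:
Yes

The expression N·m has dimensions [L^2 M T^-2], which is exactly energy [L^2 M T^-2].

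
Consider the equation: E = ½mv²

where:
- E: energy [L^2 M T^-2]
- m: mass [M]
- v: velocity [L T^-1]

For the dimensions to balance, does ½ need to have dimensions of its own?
No

E has dimensions [L^2 M T^-2] and mv² already has dimensions [L^2 M T^-2], so the equation balances without ½ contributing any dimensions. ½ is a pure (dimensionless) number; changing or removing it would not affect dimensional consistency.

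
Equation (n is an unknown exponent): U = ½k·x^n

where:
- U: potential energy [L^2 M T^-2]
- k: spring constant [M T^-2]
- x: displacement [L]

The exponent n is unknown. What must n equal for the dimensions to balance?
n = 2

U has dimensions [L^2 M T^-2]; x has dimensions [L].
The rest of the RHS has dimensions [M T^-2], so x^n must supply [L^2].
With n = 2: ½k·x^2 has dimensions [L^2 M T^-2], matching the LHS ✓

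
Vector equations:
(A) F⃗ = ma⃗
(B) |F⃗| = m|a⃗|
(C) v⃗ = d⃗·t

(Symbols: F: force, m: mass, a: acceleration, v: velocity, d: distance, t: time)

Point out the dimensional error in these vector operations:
(C) v⃗ = d⃗·t

(A) F⃗ = ma⃗: LHS [L M T^-2], RHS [L M T^-2] ✓ — Force and acceleration are vectors, mass is a scalar
(B) |F⃗| = m|a⃗|: LHS [L M T^-2], RHS [L M T^-2] ✓ — magnitudes of vectors are scalars
(C) v⃗ = d⃗·t: LHS [L T^-1], RHS [L T] ✗ — velocity is displacement per time; should be d⃗/t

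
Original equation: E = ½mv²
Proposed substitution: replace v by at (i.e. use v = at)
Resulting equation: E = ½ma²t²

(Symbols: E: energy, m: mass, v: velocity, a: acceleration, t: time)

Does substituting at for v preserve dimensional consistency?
Yes

[v] = [L T^-1] and [at] = [L T^-1]. These match, so the substitution replaces a quantity by one of the same dimensions and the result E = ½ma²t² has LHS [L^2 M T^-2] vs RHS [L^2 M T^-2] — still consistent.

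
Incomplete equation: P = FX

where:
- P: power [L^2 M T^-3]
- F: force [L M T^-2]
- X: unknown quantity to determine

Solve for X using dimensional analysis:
X = v (velocity), dimensions [L T^-1]

P has dimensions [L^2 M T^-3]; the rest of the RHS (F) has dimensions [L M T^-2].
So X must have dimensions [L T^-1] — X = v (velocity).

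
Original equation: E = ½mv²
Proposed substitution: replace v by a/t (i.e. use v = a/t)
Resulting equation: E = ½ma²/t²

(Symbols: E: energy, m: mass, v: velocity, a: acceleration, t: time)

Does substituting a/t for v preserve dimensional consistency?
No

[v] = [L T^-1] and [a/t] = [L T^-3]. These differ, so the substitution replaces a quantity by one of different dimensions and the result E = ½ma²/t² has LHS [L^2 M T^-2] vs RHS [L^2 M T^-6] — inconsistent.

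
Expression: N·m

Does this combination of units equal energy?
Yes

The expression N·m has dimensions [L^2 M T^-2], which is exactly energy [L^2 M T^-2].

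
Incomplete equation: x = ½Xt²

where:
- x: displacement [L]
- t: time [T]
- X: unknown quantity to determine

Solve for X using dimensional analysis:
X = a (acceleration), dimensions [L T^-2]

x has dimensions [L]; the rest of the RHS (½ t²) has dimensions [T^2].
So X must have dimensions [L T^-2] — X = a (acceleration).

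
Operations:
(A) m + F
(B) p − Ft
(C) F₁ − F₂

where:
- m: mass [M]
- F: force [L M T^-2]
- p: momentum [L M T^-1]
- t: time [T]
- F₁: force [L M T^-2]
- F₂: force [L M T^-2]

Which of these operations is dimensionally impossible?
(A) m + F

(A) m + F: m [M] and F [L M T^-2] — different dimensions cannot be added/subtracted ✗
(B) p − Ft: p [L M T^-1] and Ft [L M T^-1] — same dimensions ✓
(C) F₁ − F₂: F₁ [L M T^-2] and F₂ [L M T^-2] — same dimensions ✓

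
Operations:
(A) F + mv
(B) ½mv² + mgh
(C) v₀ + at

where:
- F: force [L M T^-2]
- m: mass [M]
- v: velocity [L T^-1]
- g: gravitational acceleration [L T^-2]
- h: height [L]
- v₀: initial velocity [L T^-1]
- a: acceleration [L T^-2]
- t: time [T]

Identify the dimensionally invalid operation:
(A) F + mv

(A) F + mv: F [L M T^-2] and mv [L M T^-1] — different dimensions cannot be added/subtracted ✗
(B) ½mv² + mgh: ½mv² [L^2 M T^-2] and mgh [L^2 M T^-2] — same dimensions ✓
(C) v₀ + at: v₀ [L T^-1] and at [L T^-1] — same dimensions ✓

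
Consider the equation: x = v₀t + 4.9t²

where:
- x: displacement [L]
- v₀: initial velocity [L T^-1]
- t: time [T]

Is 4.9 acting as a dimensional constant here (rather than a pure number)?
Yes

x has dimensions [L], while t² alone has dimensions [T^2]. For the equation to balance, the factor 4.9 must carry dimensions [L T^-2] — it is a dimensional constant (a numerical value of a physical quantity with its units suppressed), not a pure number.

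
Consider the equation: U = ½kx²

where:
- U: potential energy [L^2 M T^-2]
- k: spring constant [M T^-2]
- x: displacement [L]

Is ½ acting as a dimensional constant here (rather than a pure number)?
No

U has dimensions [L^2 M T^-2] and kx² already has dimensions [L^2 M T^-2], so the equation balances without ½ contributing any dimensions. ½ is a pure (dimensionless) number; changing or removing it would not affect dimensional consistency.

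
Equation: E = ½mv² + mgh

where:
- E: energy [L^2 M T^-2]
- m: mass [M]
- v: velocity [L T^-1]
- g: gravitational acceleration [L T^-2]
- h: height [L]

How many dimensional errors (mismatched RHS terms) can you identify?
0

LHS E: [L^2 M T^-2]
- ½mv²: [L^2 M T^-2] ✓
- mgh: [L^2 M T^-2] ✓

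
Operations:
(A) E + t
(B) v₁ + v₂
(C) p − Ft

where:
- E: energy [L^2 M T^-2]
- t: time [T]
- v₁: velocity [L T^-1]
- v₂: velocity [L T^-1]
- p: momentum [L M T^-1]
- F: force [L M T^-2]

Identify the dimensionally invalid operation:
(A) E + t

(A) E + t: E [L^2 M T^-2] and t [T] — different dimensions cannot be added/subtracted ✗
(B) v₁ + v₂: v₁ [L T^-1] and v₂ [L T^-1] — same dimensions ✓
(C) p − Ft: p [L M T^-1] and Ft [L M T^-1] — same dimensions ✓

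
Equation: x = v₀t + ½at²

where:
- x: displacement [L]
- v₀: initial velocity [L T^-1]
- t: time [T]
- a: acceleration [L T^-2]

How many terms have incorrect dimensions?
0

LHS x: [L]
- v₀t: [L] ✓
- ½at²: [L] ✓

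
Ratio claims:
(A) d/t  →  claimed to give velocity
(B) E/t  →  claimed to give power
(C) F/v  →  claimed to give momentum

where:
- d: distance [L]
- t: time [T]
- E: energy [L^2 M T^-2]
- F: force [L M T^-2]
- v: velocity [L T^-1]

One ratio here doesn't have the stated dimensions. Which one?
(C) F/v does not give momentum

(A) d/t: [L T^-1] = velocity [L T^-1] ✓
(B) E/t: [L^2 M T^-3] = power [L^2 M T^-3] ✓
(C) F/v: [M T^-1] ≠ momentum [L M T^-1] ✗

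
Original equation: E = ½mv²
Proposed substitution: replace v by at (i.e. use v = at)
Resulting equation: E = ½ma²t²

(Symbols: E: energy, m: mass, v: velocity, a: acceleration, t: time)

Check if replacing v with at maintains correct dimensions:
Yes

[v] = [L T^-1] and [at] = [L T^-1]. These match, so the substitution replaces a quantity by one of the same dimensions and the result E = ½ma²t² has LHS [L^2 M T^-2] vs RHS [L^2 M T^-2] — still consistent.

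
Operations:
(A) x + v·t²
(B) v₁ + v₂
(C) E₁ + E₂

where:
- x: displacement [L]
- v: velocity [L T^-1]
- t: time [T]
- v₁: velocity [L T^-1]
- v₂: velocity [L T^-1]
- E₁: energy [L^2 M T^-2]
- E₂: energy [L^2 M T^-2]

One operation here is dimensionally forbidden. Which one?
(A) x + v·t²

(A) x + v·t²: x [L] and v·t² [L T] — different dimensions cannot be added/subtracted ✗
(B) v₁ + v₂: v₁ [L T^-1] and v₂ [L T^-1] — same dimensions ✓
(C) E₁ + E₂: E₁ [L^2 M T^-2] and E₂ [L^2 M T^-2] — same dimensions ✓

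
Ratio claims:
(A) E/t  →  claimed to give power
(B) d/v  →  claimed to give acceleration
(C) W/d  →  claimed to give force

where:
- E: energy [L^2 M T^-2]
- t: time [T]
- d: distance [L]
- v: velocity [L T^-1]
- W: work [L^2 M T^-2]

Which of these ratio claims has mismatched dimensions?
(B) d/v does not give acceleration

(A) E/t: [L^2 M T^-3] = power [L^2 M T^-3] ✓
(B) d/v: [T] ≠ acceleration [L T^-2] ✗
(C) W/d: [L M T^-2] = force [L M T^-2] ✓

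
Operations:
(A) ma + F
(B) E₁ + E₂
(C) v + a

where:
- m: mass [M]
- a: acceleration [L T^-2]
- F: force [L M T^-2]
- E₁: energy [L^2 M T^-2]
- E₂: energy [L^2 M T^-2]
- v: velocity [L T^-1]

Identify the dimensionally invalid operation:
(C) v + a

(A) ma + F: ma [L M T^-2] and F [L M T^-2] — same dimensions ✓
(B) E₁ + E₂: E₁ [L^2 M T^-2] and E₂ [L^2 M T^-2] — same dimensions ✓
(C) v + a: v [L T^-1] and a [L T^-2] — different dimensions cannot be added/subtracted ✗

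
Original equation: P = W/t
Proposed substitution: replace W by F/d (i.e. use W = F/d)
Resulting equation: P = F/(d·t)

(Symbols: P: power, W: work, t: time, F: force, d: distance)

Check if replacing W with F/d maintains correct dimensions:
No

[W] = [L^2 M T^-2] and [F/d] = [M T^-2]. These differ, so the substitution replaces a quantity by one of different dimensions and the result P = F/(d·t) has LHS [L^2 M T^-3] vs RHS [M T^-3] — inconsistent.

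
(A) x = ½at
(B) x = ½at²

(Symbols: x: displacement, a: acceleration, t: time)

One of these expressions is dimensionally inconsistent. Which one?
(A)

(A) x = ½at: LHS [L], RHS [L T^-1] ✗
(B) x = ½at²: LHS [L], RHS [L] ✓

Expression (A) x = ½at is dimensionally incorrect.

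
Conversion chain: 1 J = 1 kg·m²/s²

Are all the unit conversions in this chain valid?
The chain is correct (no errors).

Correct: Joule is defined as kg·m²/s²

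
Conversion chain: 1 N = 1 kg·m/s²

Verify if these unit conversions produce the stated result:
The chain is correct (no errors).

Correct: Newton is defined as kg·m/s²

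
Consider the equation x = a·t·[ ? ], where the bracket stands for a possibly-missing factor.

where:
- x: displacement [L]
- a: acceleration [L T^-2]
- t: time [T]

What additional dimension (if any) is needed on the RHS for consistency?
[T] — time (e.g. t)

x has dimensions [L]; a·t has dimensions [L T^-1].
The bracketed factor must supply [L] / [L T^-1] = [T].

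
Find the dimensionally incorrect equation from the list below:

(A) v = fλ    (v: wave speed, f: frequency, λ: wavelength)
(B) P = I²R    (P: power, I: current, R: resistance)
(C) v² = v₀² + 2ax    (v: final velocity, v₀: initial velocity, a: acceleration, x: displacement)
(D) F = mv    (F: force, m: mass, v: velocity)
(D) F = mv

The equation (D) F = mv is dimensionally incorrect.

LHS (F): [L M T^-2]
RHS (mv): [L M T^-1] ✗

The dimensions do not match. The other three equations balance.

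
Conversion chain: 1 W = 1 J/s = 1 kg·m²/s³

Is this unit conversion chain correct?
The chain is correct (no errors).

Correct: Watt is Joule per second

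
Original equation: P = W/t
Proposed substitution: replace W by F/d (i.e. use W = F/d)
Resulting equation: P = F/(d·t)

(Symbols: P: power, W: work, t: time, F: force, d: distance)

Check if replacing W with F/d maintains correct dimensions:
No

[W] = [L^2 M T^-2] and [F/d] = [M T^-2]. These differ, so the substitution replaces a quantity by one of different dimensions and the result P = F/(d·t) has LHS [L^2 M T^-3] vs RHS [M T^-3] — inconsistent.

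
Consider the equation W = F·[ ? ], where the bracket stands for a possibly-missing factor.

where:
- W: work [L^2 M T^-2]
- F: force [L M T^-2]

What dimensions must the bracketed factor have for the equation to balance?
[L] — length (e.g. a distance d)

W has dimensions [L^2 M T^-2]; F has dimensions [L M T^-2].
The bracketed factor must supply [L^2 M T^-2] / [L M T^-2] = [L].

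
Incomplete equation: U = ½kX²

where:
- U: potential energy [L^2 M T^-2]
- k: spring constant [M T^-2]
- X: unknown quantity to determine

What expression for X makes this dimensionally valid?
X = x (displacement), dimensions [L]

U has dimensions [L^2 M T^-2]; the rest of the RHS (½k) has dimensions [M T^-2].
So X² must have dimensions [L^2], i.e. X has dimensions [L] — X = x (displacement).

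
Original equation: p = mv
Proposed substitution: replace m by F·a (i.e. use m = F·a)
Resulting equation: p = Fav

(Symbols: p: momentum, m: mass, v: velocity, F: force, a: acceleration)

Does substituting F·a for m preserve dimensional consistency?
No

[m] = [M] and [F·a] = [L^2 M T^-4]. These differ, so the substitution replaces a quantity by one of different dimensions and the result p = Fav has LHS [L M T^-1] vs RHS [L^3 M T^-5] — inconsistent.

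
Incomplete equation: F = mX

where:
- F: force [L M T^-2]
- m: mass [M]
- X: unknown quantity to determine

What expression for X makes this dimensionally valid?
X = a (acceleration), dimensions [L T^-2]

F has dimensions [L M T^-2]; the rest of the RHS (m) has dimensions [M].
So X must have dimensions [L T^-2] — X = a (acceleration).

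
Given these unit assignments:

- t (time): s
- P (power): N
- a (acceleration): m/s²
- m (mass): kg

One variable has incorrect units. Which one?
P

The variable P (power) should have units W, not N.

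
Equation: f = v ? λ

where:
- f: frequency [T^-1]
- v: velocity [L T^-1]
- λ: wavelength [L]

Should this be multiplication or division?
division (÷): f = v ÷ λ

f [T^-1]; v [L T^-1]; λ [L].
v × λ → [L^2 T^-1] ✗
v ÷ λ → [T^-1] ✓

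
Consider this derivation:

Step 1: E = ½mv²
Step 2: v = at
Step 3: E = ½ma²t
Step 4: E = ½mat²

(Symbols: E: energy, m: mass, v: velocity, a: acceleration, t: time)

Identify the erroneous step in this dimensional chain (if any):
Step 3

Step 1: E = ½mv² → LHS [L^2 M T^-2], RHS [L^2 M T^-2] ✓
Step 2: v = at → LHS [L T^-1], RHS [L T^-1] ✓
Step 3: E = ½ma²t → LHS [L^2 M T^-2], RHS [L^2 M T^-3] ✗

The first dimensional inconsistency appears in step 3: E = ½ma²t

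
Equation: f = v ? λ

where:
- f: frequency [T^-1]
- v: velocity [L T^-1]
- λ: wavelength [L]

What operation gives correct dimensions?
division (÷): f = v ÷ λ

f [T^-1]; v [L T^-1]; λ [L].
v × λ → [L^2 T^-1] ✗
v ÷ λ → [T^-1] ✓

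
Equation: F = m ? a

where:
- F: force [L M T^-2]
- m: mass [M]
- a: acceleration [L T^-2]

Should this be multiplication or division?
multiplication (×): F = m × a

F [L M T^-2]; m [M]; a [L T^-2].
m × a → [L M T^-2] ✓
m ÷ a → [L^-1 M T^2] ✗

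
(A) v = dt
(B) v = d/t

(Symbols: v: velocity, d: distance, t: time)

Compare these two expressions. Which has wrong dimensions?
(A)

(A) v = dt: LHS [L T^-1], RHS [L T] ✗
(B) v = d/t: LHS [L T^-1], RHS [L T^-1] ✓

Expression (A) v = dt is dimensionally incorrect.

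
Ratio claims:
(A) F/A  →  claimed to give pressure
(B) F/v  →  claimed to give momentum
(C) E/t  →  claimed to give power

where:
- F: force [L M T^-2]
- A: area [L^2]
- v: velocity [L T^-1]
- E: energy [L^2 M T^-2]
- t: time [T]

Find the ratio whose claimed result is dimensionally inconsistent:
(B) F/v does not give momentum

(A) F/A: [L^-1 M T^-2] = pressure [L^-1 M T^-2] ✓
(B) F/v: [M T^-1] ≠ momentum [L M T^-1] ✗
(C) E/t: [L^2 M T^-3] = power [L^2 M T^-3] ✓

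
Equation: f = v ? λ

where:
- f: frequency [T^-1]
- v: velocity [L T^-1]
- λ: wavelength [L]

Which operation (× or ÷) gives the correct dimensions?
division (÷): f = v ÷ λ

f [T^-1]; v [L T^-1]; λ [L].
v × λ → [L^2 T^-1] ✗
v ÷ λ → [T^-1] ✓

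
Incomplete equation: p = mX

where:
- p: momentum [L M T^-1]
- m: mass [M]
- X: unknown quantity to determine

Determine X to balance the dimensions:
X = v (velocity), dimensions [L T^-1]

p has dimensions [L M T^-1]; the rest of the RHS (m) has dimensions [M].
So X must have dimensions [L T^-1] — X = v (velocity).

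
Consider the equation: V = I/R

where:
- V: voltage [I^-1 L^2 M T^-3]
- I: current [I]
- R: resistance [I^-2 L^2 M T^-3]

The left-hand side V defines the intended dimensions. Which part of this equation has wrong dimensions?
The right-hand side term I/R

V has dimensions [I^-1 L^2 M T^-3], but I/R has dimensions [I^3 L^-2 M^-1 T^3], so the term I/R is dimensionally wrong for V.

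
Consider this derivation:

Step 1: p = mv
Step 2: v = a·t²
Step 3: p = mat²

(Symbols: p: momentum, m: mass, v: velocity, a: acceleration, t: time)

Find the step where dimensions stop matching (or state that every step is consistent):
Step 2

Step 1: p = mv → LHS [L M T^-1], RHS [L M T^-1] ✓
Step 2: v = a·t² → LHS [L T^-1], RHS [L] ✗

The first dimensional inconsistency appears in step 2: v = a·t²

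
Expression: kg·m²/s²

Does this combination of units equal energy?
Yes

The expression kg·m²/s² has dimensions [L^2 M T^-2], which is exactly energy [L^2 M T^-2].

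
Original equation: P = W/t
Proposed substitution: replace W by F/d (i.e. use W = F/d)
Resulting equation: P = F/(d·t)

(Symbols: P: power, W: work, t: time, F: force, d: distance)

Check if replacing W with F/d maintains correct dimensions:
No

[W] = [L^2 M T^-2] and [F/d] = [M T^-2]. These differ, so the substitution replaces a quantity by one of different dimensions and the result P = F/(d·t) has LHS [L^2 M T^-3] vs RHS [M T^-3] — inconsistent.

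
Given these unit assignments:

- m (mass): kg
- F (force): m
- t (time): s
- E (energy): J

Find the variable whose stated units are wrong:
F

The variable F (force) should have units N, not m.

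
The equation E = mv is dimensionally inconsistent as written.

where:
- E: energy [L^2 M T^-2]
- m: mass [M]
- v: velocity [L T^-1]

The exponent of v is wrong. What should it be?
The exponent of v should be 2: E = mv^2

The LHS E has dimensions [L^2 M T^-2]; v has dimensions [L T^-1].
As written, the RHS mv (exponent 1 on v) has dimensions [L M T^-1], which does not match.
With exponent 2, the RHS mv^2 has dimensions [L^2 M T^-2], matching the LHS.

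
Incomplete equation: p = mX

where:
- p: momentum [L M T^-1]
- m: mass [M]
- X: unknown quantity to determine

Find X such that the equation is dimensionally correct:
X = v (velocity), dimensions [L T^-1]

p has dimensions [L M T^-1]; the rest of the RHS (m) has dimensions [M].
So X must have dimensions [L T^-1] — X = v (velocity).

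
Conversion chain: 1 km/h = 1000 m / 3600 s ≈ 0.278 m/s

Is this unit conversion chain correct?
The chain is correct (no errors).

Correct: 1 km = 1000 m, 1 h = 3600 s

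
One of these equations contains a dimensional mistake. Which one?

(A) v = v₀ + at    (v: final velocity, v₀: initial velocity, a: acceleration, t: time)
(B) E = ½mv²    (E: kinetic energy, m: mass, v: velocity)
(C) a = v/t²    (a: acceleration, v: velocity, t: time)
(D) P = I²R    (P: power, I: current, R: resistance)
(C) a = v/t²

The equation (C) a = v/t² is dimensionally incorrect.

LHS (a): [L T^-2]
RHS (v/t²): [L T^-3] ✗

The dimensions do not match. The other three equations balance.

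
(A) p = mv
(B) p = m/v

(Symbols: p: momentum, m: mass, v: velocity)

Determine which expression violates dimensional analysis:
(B)

(A) p = mv: LHS [L M T^-1], RHS [L M T^-1] ✓
(B) p = m/v: LHS [L M T^-1], RHS [L^-1 M T] ✗

Expression (B) p = m/v is dimensionally incorrect.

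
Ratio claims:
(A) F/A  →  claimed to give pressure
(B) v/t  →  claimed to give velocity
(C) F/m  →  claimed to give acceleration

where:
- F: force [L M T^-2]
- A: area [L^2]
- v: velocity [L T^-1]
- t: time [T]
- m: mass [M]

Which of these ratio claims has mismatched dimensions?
(B) v/t does not give velocity

(A) F/A: [L^-1 M T^-2] = pressure [L^-1 M T^-2] ✓
(B) v/t: [L T^-2] ≠ velocity [L T^-1] ✗
(C) F/m: [L T^-2] = acceleration [L T^-2] ✓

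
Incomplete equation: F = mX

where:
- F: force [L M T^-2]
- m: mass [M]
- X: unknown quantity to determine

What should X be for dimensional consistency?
X = a (acceleration), dimensions [L T^-2]

F has dimensions [L M T^-2]; the rest of the RHS (m) has dimensions [M].
So X must have dimensions [L T^-2] — X = a (acceleration).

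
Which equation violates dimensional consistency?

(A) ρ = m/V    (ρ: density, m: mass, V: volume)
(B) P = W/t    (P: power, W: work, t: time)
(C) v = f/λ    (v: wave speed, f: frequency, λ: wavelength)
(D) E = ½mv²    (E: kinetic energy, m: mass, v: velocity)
(C) v = f/λ

The equation (C) v = f/λ is dimensionally incorrect.

LHS (v): [L T^-1]
RHS (f/λ): [L^-1 T^-1] ✗

The dimensions do not match. The other three equations balance.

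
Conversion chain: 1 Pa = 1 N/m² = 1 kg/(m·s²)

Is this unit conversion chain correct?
The chain is correct (no errors).

Correct: Pascal is Newton per square meter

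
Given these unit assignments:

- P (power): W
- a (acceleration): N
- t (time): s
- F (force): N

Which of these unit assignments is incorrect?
a

The variable a (acceleration) should have units m/s², not N.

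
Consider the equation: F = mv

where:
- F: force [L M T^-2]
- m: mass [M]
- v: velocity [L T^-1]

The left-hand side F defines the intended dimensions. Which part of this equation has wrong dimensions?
The right-hand side term mv

F has dimensions [L M T^-2], but mv has dimensions [L M T^-1], so the term mv is dimensionally wrong for F.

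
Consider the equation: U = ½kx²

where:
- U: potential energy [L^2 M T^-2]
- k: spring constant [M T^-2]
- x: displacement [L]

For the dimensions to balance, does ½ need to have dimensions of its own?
No

U has dimensions [L^2 M T^-2] and kx² already has dimensions [L^2 M T^-2], so the equation balances without ½ contributing any dimensions. ½ is a pure (dimensionless) number; changing or removing it would not affect dimensional consistency.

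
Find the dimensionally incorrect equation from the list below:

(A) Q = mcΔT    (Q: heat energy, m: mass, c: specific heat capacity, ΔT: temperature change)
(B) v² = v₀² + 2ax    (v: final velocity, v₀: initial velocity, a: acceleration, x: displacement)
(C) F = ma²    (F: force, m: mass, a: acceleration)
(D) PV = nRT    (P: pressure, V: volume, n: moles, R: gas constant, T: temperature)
(C) F = ma²

The equation (C) F = ma² is dimensionally incorrect.

LHS (F): [L M T^-2]
RHS (ma²): [L^2 M T^-4] ✗

The dimensions do not match. The other three equations balance.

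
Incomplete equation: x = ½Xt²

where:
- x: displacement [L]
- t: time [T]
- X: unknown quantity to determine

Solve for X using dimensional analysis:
X = a (acceleration), dimensions [L T^-2]

x has dimensions [L]; the rest of the RHS (½ t²) has dimensions [T^2].
So X must have dimensions [L T^-2] — X = a (acceleration).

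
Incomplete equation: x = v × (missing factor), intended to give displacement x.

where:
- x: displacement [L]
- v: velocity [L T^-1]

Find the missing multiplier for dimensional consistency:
t (time), dimensions [T]

x has dimensions [L] and v has dimensions [L T^-1].
The missing factor must have dimensions [L] / [L T^-1] = [T], i.e. time (t).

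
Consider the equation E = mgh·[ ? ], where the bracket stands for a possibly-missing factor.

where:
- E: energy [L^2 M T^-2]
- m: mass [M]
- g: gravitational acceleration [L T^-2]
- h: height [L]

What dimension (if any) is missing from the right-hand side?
Nothing is missing — the bracketed factor must be dimensionless.

E has dimensions [L^2 M T^-2] and mgh already has dimensions [L^2 M T^-2], so E = mgh is dimensionally complete.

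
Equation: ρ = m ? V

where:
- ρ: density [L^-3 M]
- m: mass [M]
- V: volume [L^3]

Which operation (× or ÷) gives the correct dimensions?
division (÷): ρ = m ÷ V

ρ [L^-3 M]; m [M]; V [L^3].
m × V → [L^3 M] ✗
m ÷ V → [L^-3 M] ✓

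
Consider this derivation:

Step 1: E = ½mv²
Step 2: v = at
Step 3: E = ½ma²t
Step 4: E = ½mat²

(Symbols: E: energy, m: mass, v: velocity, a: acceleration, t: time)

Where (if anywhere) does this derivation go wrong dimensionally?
Step 3

Step 1: E = ½mv² → LHS [L^2 M T^-2], RHS [L^2 M T^-2] ✓
Step 2: v = at → LHS [L T^-1], RHS [L T^-1] ✓
Step 3: E = ½ma²t → LHS [L^2 M T^-2], RHS [L^2 M T^-3] ✗

The first dimensional inconsistency appears in step 3: E = ½ma²t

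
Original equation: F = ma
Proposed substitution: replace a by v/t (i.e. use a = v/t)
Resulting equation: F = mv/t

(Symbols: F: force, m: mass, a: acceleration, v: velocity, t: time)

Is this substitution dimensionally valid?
Yes

[a] = [L T^-2] and [v/t] = [L T^-2]. These match, so the substitution replaces a quantity by one of the same dimensions and the result F = mv/t has LHS [L M T^-2] vs RHS [L M T^-2] — still consistent.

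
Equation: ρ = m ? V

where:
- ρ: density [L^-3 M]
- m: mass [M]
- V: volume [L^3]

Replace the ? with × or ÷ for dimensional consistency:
division (÷): ρ = m ÷ V

ρ [L^-3 M]; m [M]; V [L^3].
m × V → [L^3 M] ✗
m ÷ V → [L^-3 M] ✓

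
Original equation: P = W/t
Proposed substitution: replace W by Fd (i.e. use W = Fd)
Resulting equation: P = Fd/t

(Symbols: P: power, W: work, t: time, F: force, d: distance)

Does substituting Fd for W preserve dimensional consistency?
Yes

[W] = [L^2 M T^-2] and [Fd] = [L^2 M T^-2]. These match, so the substitution replaces a quantity by one of the same dimensions and the result P = Fd/t has LHS [L^2 M T^-3] vs RHS [L^2 M T^-3] — still consistent.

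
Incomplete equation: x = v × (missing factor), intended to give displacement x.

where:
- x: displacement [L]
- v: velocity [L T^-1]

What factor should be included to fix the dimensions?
t (time), dimensions [T]

x has dimensions [L] and v has dimensions [L T^-1].
The missing factor must have dimensions [L] / [L T^-1] = [T], i.e. time (t).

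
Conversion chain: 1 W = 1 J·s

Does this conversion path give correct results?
The chain is incorrect (it contains an error).

Incorrect: Watt is J/s, not J·s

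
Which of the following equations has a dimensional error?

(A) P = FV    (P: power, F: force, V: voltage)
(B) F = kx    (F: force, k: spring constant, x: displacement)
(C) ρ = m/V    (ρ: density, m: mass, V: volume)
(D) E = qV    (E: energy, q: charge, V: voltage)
(A) P = FV

The equation (A) P = FV is dimensionally incorrect.

LHS (P): [L^2 M T^-3]
RHS (FV): [I^-1 L^3 M^2 T^-5] ✗

The dimensions do not match. The other three equations balance.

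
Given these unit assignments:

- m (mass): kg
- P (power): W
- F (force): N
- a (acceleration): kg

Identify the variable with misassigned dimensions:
a

The variable a (acceleration) should have units m/s², not kg.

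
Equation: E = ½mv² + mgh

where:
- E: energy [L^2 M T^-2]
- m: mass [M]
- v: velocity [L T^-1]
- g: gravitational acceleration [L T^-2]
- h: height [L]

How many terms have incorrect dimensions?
0

LHS E: [L^2 M T^-2]
- ½mv²: [L^2 M T^-2] ✓
- mgh: [L^2 M T^-2] ✓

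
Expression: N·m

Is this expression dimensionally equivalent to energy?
Yes

The expression N·m has dimensions [L^2 M T^-2], which is exactly energy [L^2 M T^-2].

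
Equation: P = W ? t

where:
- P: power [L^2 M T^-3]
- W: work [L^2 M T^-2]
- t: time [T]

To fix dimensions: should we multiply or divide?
division (÷): P = W ÷ t

P [L^2 M T^-3]; W [L^2 M T^-2]; t [T].
W × t → [L^2 M T^-1] ✗
W ÷ t → [L^2 M T^-3] ✓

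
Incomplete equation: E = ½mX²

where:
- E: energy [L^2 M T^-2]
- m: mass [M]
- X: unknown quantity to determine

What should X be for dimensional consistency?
X = v (velocity), dimensions [L T^-1]

E has dimensions [L^2 M T^-2]; the rest of the RHS (½m) has dimensions [M].
So X² must have dimensions [L^2 T^-2], i.e. X has dimensions [L T^-1] — X = v (velocity).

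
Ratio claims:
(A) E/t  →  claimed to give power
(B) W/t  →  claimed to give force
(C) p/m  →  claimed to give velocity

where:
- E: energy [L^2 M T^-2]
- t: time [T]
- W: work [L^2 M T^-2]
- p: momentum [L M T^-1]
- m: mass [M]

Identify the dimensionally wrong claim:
(B) W/t does not give force

(A) E/t: [L^2 M T^-3] = power [L^2 M T^-3] ✓
(B) W/t: [L^2 M T^-3] ≠ force [L M T^-2] ✗
(C) p/m: [L T^-1] = velocity [L T^-1] ✓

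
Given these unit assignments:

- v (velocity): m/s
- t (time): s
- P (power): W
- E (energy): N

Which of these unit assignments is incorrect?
E

The variable E (energy) should have units J, not N.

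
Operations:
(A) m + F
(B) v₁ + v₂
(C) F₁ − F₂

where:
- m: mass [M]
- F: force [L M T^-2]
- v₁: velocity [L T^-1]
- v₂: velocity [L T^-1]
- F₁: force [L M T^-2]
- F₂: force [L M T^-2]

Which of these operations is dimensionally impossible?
(A) m + F

(A) m + F: m [M] and F [L M T^-2] — different dimensions cannot be added/subtracted ✗
(B) v₁ + v₂: v₁ [L T^-1] and v₂ [L T^-1] — same dimensions ✓
(C) F₁ − F₂: F₁ [L M T^-2] and F₂ [L M T^-2] — same dimensions ✓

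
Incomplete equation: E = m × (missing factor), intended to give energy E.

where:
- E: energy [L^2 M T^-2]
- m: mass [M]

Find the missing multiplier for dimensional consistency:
v² (velocity squared), dimensions [L^2 T^-2]

E has dimensions [L^2 M T^-2] and m has dimensions [M].
The missing factor must have dimensions [L^2 M T^-2] / [M] = [L^2 T^-2], i.e. velocity squared (v²).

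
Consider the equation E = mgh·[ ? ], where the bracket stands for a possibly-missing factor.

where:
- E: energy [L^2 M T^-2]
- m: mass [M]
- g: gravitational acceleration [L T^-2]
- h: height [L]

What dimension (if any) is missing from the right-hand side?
Nothing is missing — the bracketed factor must be dimensionless.

E has dimensions [L^2 M T^-2] and mgh already has dimensions [L^2 M T^-2], so E = mgh is dimensionally complete.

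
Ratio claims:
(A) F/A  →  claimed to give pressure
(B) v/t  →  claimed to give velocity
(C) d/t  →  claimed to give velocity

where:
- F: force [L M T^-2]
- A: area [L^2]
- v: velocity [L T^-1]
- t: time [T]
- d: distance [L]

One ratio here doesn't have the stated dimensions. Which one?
(B) v/t does not give velocity

(A) F/A: [L^-1 M T^-2] = pressure [L^-1 M T^-2] ✓
(B) v/t: [L T^-2] ≠ velocity [L T^-1] ✗
(C) d/t: [L T^-1] = velocity [L T^-1] ✓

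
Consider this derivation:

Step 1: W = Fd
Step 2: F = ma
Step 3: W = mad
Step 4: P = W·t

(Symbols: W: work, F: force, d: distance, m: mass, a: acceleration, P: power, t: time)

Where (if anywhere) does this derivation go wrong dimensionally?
Step 4

Step 1: W = Fd → LHS [L^2 M T^-2], RHS [L^2 M T^-2] ✓
Step 2: F = ma → LHS [L M T^-2], RHS [L M T^-2] ✓
Step 3: W = mad → LHS [L^2 M T^-2], RHS [L^2 M T^-2] ✓
Step 4: P = W·t → LHS [L^2 M T^-3], RHS [L^2 M T^-1] ✗

The first dimensional inconsistency appears in step 4: P = W·t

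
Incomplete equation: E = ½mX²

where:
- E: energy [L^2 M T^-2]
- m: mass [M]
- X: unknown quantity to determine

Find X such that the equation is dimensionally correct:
X = v (velocity), dimensions [L T^-1]

E has dimensions [L^2 M T^-2]; the rest of the RHS (½m) has dimensions [M].
So X² must have dimensions [L^2 T^-2], i.e. X has dimensions [L T^-1] — X = v (velocity).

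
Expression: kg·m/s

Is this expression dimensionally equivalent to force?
No

The expression kg·m/s has dimensions [L M T^-1], but force has dimensions [L M T^-2].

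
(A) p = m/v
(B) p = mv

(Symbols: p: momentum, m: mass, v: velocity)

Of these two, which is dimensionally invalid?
(A)

(A) p = m/v: LHS [L M T^-1], RHS [L^-1 M T] ✗
(B) p = mv: LHS [L M T^-1], RHS [L M T^-1] ✓

Expression (A) p = m/v is dimensionally incorrect.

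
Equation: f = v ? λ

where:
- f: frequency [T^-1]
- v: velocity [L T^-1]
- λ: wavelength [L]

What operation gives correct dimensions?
division (÷): f = v ÷ λ

f [T^-1]; v [L T^-1]; λ [L].
v × λ → [L^2 T^-1] ✗
v ÷ λ → [T^-1] ✓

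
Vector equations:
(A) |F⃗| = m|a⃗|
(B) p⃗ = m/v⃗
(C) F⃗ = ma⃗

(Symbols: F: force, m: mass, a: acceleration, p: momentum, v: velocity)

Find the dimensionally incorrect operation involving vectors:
(B) p⃗ = m/v⃗

(A) |F⃗| = m|a⃗|: LHS [L M T^-2], RHS [L M T^-2] ✓ — magnitudes of vectors are scalars
(B) p⃗ = m/v⃗: LHS [L M T^-1], RHS [L^-1 M T] ✗ — momentum is mass times velocity; should be mv⃗ (and division by a vector is undefined)
(C) F⃗ = ma⃗: LHS [L M T^-2], RHS [L M T^-2] ✓ — Force and acceleration are vectors, mass is a scalar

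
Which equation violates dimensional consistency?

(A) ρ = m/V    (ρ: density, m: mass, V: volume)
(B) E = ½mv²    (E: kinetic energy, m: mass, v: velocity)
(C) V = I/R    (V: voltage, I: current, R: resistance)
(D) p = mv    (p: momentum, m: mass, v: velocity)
(C) V = I/R

The equation (C) V = I/R is dimensionally incorrect.

LHS (V): [I^-1 L^2 M T^-3]
RHS (I/R): [I^3 L^-2 M^-1 T^3] ✗

The dimensions do not match. The other three equations balance.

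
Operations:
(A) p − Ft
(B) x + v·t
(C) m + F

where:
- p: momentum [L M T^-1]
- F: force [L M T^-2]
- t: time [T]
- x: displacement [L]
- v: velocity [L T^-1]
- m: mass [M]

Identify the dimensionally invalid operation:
(C) m + F

(A) p − Ft: p [L M T^-1] and Ft [L M T^-1] — same dimensions ✓
(B) x + v·t: x [L] and v·t [L] — same dimensions ✓
(C) m + F: m [M] and F [L M T^-2] — different dimensions cannot be added/subtracted ✗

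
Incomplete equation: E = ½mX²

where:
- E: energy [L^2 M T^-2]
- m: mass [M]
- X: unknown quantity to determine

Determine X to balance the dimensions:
X = v (velocity), dimensions [L T^-1]

E has dimensions [L^2 M T^-2]; the rest of the RHS (½m) has dimensions [M].
So X² must have dimensions [L^2 T^-2], i.e. X has dimensions [L T^-1] — X = v (velocity).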